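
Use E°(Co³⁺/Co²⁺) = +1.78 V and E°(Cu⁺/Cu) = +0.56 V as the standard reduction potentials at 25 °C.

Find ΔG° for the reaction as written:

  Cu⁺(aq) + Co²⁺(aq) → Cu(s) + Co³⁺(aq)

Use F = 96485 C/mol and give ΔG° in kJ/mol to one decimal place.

+117.7 kJ/mol

As written, Cu⁺/Cu is reduced (cathode) and Co³⁺/Co²⁺ is oxidised (anode), so E°cell = (+0.56) − (+1.78) = -1.22 V.
Balancing electrons gives n = 1.
ΔG° = −nFE° = −(1)(96485)(-1.22) = 117,712 J = +117.7 kJ/mol.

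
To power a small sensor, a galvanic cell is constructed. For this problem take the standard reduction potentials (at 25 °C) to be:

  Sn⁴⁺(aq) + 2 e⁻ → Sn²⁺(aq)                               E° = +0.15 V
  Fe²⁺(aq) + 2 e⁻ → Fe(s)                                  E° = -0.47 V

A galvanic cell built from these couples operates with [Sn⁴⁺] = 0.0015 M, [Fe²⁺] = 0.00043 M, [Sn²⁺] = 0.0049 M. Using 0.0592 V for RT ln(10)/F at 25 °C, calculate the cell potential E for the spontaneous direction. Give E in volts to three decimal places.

Sn⁴⁺/Sn²⁺ is the cathode (higher E°), Fe²⁺/Fe the anode: E°cell = +0.15 − (-0.47) = +0.62 V, n = 2.
Overall: Sn⁴⁺(aq) + Fe(s) → Sn²⁺(aq) + Fe²⁺(aq)
Q = [Sn²⁺]·[Fe²⁺] / ([Sn⁴⁺]); log Q = -2.852.
E = E° − (0.0592/n) log Q = +0.62 − (0.0592/2)(-2.852) = +0.704 V.

+0.704 V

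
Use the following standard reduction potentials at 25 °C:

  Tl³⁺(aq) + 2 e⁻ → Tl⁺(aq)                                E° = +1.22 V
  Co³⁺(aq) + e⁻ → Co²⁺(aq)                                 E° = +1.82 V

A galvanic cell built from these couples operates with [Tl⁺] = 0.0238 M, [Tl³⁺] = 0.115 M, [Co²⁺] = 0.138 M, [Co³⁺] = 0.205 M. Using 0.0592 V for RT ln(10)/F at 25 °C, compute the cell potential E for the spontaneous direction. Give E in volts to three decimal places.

+0.590 V

Co³⁺/Co²⁺ is the cathode (higher E°), Tl³⁺/Tl⁺ the anode: E°cell = +1.82 − (+1.22) = +0.60 V, n = 2.
Overall: 2 Co³⁺(aq) + Tl⁺(aq) → 2 Co²⁺(aq) + Tl³⁺(aq)
Q = [Co²⁺]^2·[Tl³⁺] / ([Co³⁺]^2·[Tl⁺]); log Q = 0.340.
E = E° − (0.0592/n) log Q = +0.60 − (0.0592/2)(0.340) = +0.590 V.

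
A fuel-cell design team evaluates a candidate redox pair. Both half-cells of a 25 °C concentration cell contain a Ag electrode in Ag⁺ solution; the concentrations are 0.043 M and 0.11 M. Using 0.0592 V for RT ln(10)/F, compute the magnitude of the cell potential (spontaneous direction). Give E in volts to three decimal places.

+0.024 V

For a concentration cell E°cell = 0. The 0.11 M side is the cathode (reduction is favoured where [Ag⁺] is higher).
With n = 1, E = −(0.0592/1) log([Ag⁺]ₐₙ/[Ag⁺]꜀ₐₜ) = −(0.0592/1) log(0.043/0.11) = −(0.0592/1)(-0.408) = +0.024 V.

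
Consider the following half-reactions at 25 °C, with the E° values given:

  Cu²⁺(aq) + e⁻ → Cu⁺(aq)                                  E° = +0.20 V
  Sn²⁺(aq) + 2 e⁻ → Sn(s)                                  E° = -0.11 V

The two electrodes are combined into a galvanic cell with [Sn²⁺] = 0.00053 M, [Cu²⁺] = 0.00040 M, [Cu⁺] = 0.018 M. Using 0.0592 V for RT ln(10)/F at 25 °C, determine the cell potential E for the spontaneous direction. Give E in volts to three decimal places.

+0.309 V

Cu²⁺/Cu⁺ is the cathode (higher E°), Sn²⁺/Sn the anode: E°cell = +0.20 − (-0.11) = +0.31 V, n = 2.
Overall: 2 Cu²⁺(aq) + Sn(s) → 2 Cu⁺(aq) + Sn²⁺(aq)
Q = [Cu⁺]^2·[Sn²⁺] / ([Cu²⁺]^2); log Q = 0.031.
E = E° − (0.0592/n) log Q = +0.31 − (0.0592/2)(0.031) = +0.309 V.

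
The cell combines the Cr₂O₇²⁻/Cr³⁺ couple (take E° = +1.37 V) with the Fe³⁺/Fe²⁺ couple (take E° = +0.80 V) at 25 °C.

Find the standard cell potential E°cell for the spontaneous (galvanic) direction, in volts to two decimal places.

The Cr₂O₇²⁻/Cr³⁺ couple has the higher reduction potential, so it is the cathode; Fe³⁺/Fe²⁺ is oxidised at the anode.
E°cell = E°(cathode) − E°(anode) = (+1.37) − (+0.80) = +0.57 V.

+0.57 V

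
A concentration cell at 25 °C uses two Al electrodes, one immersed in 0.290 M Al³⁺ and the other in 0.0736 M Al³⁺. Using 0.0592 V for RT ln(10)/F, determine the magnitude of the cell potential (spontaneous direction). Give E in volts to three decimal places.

+0.012 V

For a concentration cell E°cell = 0. The 0.290 M side is the cathode (reduction is favoured where [Al³⁺] is higher).
With n = 3, E = −(0.0592/3) log([Al³⁺]ₐₙ/[Al³⁺]꜀ₐₜ) = −(0.0592/3) log(0.0736/0.29) = −(0.0592/3)(-0.596) = +0.012 V.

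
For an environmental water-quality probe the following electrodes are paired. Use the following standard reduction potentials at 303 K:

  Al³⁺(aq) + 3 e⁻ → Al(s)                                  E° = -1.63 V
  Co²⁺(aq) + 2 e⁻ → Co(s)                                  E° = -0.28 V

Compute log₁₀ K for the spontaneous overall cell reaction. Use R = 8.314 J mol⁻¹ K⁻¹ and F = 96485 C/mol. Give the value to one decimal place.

134.7

Cathode: Co²⁺/Co; anode: Al³⁺/Al. E°cell = (-0.28) − (-1.63) = +1.35 V, with n = 6.
ΔG° = −nFE° = −RT ln K, so ln K = nFE°/(RT) = (6)(96485)(+1.35) / ((8.314)(303)) = 310.236.
log₁₀ K = 310.236 / ln 10 = 134.7.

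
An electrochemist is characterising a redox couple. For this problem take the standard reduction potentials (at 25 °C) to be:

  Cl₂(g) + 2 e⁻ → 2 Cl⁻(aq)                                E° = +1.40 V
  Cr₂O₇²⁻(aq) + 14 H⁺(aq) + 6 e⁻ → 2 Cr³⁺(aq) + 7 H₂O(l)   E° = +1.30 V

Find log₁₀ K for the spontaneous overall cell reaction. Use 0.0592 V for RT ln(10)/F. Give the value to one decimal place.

10.1

Cathode: Cl₂/Cl⁻; anode: Cr₂O₇²⁻/Cr³⁺. E°cell = +0.10 V, n = 6.
log K = nE°cell / 0.0592 = (6)(+0.10) / 0.0592 = 10.1.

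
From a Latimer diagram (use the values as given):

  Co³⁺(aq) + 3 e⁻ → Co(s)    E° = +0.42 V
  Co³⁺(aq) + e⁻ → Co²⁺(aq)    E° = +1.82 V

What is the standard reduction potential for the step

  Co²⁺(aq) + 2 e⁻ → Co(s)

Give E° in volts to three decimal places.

-0.280 V

Sequential free energies add, so n₃E°₃ = n₁E°₁ + n₂E°₂.
With n₃ = 3, and the known step contributing 1×(+1.82) V, the unknown satisfies 2·E° = 3×(+0.42) − 1×(+1.82) = -0.560.
E° = -0.560 / 2 = -0.280 V.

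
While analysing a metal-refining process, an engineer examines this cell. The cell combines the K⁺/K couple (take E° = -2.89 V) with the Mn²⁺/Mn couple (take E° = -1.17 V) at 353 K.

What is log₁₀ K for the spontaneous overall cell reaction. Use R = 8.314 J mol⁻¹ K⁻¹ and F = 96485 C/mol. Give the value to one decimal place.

49.1

Cathode: Mn²⁺/Mn; anode: K⁺/K. E°cell = (-1.17) − (-2.89) = +1.72 V, with n = 2.
ΔG° = −nFE° = −RT ln K, so ln K = nFE°/(RT) = (2)(96485)(+1.72) / ((8.314)(353)) = 113.092.
log₁₀ K = 113.092 / ln 10 = 49.1.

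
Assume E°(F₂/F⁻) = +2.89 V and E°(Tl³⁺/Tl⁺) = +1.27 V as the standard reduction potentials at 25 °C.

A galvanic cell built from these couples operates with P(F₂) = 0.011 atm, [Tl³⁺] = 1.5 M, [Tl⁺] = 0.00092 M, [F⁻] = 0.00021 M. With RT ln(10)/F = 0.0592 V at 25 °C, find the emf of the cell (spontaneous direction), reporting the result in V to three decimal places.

+1.685 V

F₂/F⁻ is the cathode (higher E°), Tl³⁺/Tl⁺ the anode: E°cell = +2.89 − (+1.27) = +1.62 V, n = 2.
Overall: F₂(g) + Tl⁺(aq) → 2 F⁻(aq) + Tl³⁺(aq)
Q = [F⁻]^2·[Tl³⁺] / (P(F₂)·[Tl⁺]); log Q = -2.185.
E = E° − (0.0592/n) log Q = +1.62 − (0.0592/2)(-2.185) = +1.685 V.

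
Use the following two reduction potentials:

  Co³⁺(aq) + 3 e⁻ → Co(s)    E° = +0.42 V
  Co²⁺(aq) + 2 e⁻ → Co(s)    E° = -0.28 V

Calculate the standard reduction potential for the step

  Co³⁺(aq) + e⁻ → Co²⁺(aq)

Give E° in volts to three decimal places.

+1.820 V

Sequential free energies add, so n₃E°₃ = n₁E°₁ + n₂E°₂.
With n₃ = 3, and the known step contributing 2×(-0.28) V, the unknown satisfies 1·E° = 3×(+0.42) − 2×(-0.28) = +1.820.
E° = +1.820 / 1 = +1.820 V.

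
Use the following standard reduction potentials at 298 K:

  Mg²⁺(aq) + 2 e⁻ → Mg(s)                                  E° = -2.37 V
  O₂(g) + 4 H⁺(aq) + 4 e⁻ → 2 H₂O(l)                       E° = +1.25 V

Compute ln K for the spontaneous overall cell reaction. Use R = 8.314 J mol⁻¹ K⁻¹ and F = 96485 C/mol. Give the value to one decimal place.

Cathode: O₂/H₂O; anode: Mg²⁺/Mg. E°cell = (+1.25) − (-2.37) = +3.62 V, with n = 4.
ΔG° = −nFE° = −RT ln K, so ln K = nFE°/(RT) = (4)(96485)(+3.62) / ((8.314)(298)) = 563.900.

563.9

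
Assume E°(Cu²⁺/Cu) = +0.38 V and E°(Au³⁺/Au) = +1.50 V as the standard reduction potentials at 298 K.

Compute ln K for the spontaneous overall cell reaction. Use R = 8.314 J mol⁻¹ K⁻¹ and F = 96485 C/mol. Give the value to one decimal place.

Cathode: Au³⁺/Au; anode: Cu²⁺/Cu. E°cell = (+1.50) − (+0.38) = +1.12 V, with n = 6.
ΔG° = −nFE° = −RT ln K, so ln K = nFE°/(RT) = (6)(96485)(+1.12) / ((8.314)(298)) = 261.699.

261.7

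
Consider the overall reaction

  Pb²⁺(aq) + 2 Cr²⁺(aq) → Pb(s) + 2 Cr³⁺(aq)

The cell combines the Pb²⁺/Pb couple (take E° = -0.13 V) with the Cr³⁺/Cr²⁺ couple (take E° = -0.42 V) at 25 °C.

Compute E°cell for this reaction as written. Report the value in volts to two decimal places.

+0.29 V

The Pb²⁺/Pb couple has the higher reduction potential, so it is the cathode; Cr³⁺/Cr²⁺ is oxidised at the anode.
E°cell = E°(cathode) − E°(anode) = (-0.13) − (-0.42) = +0.29 V.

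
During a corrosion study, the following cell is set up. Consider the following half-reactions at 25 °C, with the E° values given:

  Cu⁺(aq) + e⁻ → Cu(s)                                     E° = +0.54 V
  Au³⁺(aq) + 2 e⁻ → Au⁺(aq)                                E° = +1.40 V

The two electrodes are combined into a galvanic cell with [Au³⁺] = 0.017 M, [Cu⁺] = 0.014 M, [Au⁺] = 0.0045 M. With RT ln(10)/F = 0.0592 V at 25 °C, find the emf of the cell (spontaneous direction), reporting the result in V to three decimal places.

Au³⁺/Au⁺ is the cathode (higher E°), Cu⁺/Cu the anode: E°cell = +1.40 − (+0.54) = +0.86 V, n = 2.
Overall: Au³⁺(aq) + 2 Cu(s) → Au⁺(aq) + 2 Cu⁺(aq)
Q = [Au⁺]·[Cu⁺]^2 / ([Au³⁺]); log Q = -4.285.
E = E° − (0.0592/n) log Q = +0.86 − (0.0592/2)(-4.285) = +0.987 V.

+0.987 V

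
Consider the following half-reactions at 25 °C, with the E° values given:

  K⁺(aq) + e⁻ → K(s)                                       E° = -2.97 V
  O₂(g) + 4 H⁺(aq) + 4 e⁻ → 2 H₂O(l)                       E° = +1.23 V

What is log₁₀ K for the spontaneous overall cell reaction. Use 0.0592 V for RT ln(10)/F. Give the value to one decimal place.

Cathode: O₂/H₂O; anode: K⁺/K. E°cell = +4.20 V, n = 4.
log K = nE°cell / 0.0592 = (4)(+4.20) / 0.0592 = 283.8.

283.8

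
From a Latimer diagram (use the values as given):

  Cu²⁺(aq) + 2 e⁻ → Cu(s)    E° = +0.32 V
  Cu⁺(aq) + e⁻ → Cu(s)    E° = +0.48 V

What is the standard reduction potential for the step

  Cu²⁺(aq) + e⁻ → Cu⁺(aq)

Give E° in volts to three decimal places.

+0.160 V

Sequential free energies add, so n₃E°₃ = n₁E°₁ + n₂E°₂.
With n₃ = 2, and the known step contributing 1×(+0.48) V, the unknown satisfies 1·E° = 2×(+0.32) − 1×(+0.48) = +0.160.
E° = +0.160 / 1 = +0.160 V.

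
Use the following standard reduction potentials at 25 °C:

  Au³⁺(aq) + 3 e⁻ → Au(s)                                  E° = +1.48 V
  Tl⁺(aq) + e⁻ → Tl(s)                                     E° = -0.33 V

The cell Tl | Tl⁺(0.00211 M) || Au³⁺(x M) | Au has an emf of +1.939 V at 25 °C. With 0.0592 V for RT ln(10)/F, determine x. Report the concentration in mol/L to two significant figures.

Au³⁺/Au is the cathode, Tl⁺/Tl the anode: E°cell = +1.81 V, n = 3.
Overall reaction: Au³⁺(aq) + 3 Tl(s) → Au(s) + 3 Tl⁺(aq); Q = [Tl⁺]^3/[Au³⁺]^1.
From E = E° − (0.0592/n) log Q: log Q = (E° − E)·n/0.0592 = (+1.81 − (+1.939))·3/0.0592 = -6.5372.
So 1·log[Au³⁺] = 3·log(0.00211) − log Q = -8.0272 − (-6.5372) = -1.4900; [Au³⁺] = 10^(-1.4900) ≈ 0.032 M.

0.032 M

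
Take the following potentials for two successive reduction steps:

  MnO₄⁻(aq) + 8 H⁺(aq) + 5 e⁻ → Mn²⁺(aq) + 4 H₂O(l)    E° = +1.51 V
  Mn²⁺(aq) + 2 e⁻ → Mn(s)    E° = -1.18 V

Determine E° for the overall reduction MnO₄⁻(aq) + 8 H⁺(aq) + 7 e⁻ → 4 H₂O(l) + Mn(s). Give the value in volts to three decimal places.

Adding the free-energy changes (−nFE°) of the two steps gives −n₃FE°₃ = −n₁FE°₁ − n₂FE°₂.
E°₃ = (5×+1.51 + 2×-1.18) / 7 = (+5.190) / 7 = +0.741 V.
E° values themselves are not directly additive — weighting by electron count is essential.

+0.741 V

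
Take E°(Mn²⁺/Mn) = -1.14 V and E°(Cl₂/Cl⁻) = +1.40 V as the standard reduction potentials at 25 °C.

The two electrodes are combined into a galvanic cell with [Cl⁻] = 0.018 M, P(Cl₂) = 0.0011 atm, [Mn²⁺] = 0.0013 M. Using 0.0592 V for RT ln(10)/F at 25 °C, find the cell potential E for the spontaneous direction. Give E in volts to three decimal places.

+2.641 V

Cl₂/Cl⁻ is the cathode (higher E°), Mn²⁺/Mn the anode: E°cell = +1.40 − (-1.14) = +2.54 V, n = 2.
Overall: Cl₂(g) + Mn(s) → 2 Cl⁻(aq) + Mn²⁺(aq)
Q = [Cl⁻]^2·[Mn²⁺] / (P(Cl₂)); log Q = -3.417.
E = E° − (0.0592/n) log Q = +2.54 − (0.0592/2)(-3.417) = +2.641 V.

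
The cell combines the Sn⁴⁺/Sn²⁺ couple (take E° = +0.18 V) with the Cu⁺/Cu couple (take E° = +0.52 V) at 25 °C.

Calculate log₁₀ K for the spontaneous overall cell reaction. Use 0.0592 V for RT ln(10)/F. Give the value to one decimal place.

Cathode: Cu⁺/Cu; anode: Sn⁴⁺/Sn²⁺. E°cell = +0.34 V, n = 2.
log K = nE°cell / 0.0592 = (2)(+0.34) / 0.0592 = 11.5.

11.5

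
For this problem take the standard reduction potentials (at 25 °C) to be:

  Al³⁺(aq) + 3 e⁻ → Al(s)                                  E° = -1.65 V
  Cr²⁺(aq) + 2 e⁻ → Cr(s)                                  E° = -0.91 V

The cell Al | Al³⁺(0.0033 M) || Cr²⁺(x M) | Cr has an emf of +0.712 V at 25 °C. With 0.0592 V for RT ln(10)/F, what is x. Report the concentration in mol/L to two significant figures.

0.0025 M

Cr²⁺/Cr is the cathode, Al³⁺/Al the anode: E°cell = +0.74 V, n = 6.
Overall reaction: 3 Cr²⁺(aq) + 2 Al(s) → 3 Cr(s) + 2 Al³⁺(aq); Q = [Al³⁺]^2/[Cr²⁺]^3.
From E = E° − (0.0592/n) log Q: log Q = (E° − E)·n/0.0592 = (+0.74 − (+0.712))·6/0.0592 = 2.8378.
So 3·log[Cr²⁺] = 2·log(0.0033) − log Q = -4.9630 − (2.8378) = -7.8008; log[Cr²⁺] = -7.8008 / 3 = -2.6003; [Cr²⁺] = 10^(-2.6003) ≈ 0.0025 M.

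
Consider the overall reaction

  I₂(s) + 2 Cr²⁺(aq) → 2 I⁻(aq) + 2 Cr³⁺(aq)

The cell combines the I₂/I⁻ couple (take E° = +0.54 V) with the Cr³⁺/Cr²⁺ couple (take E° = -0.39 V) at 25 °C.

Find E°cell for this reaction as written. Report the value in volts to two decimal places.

The I₂/I⁻ couple has the higher reduction potential, so it is the cathode; Cr³⁺/Cr²⁺ is oxidised at the anode.
E°cell = E°(cathode) − E°(anode) = (+0.54) − (-0.39) = +0.93 V.
Since E°cell > 0, the reaction is spontaneous under standard conditions.

+0.93 V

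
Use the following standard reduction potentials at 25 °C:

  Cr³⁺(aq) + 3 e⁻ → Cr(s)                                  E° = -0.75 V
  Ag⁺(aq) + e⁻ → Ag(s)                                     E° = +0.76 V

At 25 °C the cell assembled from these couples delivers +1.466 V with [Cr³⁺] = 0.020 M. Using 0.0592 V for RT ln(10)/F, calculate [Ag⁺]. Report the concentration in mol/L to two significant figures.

Ag⁺/Ag is the cathode, Cr³⁺/Cr the anode: E°cell = +1.51 V, n = 3.
Overall reaction: 3 Ag⁺(aq) + Cr(s) → 3 Ag(s) + Cr³⁺(aq); Q = [Cr³⁺]^1/[Ag⁺]^3.
From E = E° − (0.0592/n) log Q: log Q = (E° − E)·n/0.0592 = (+1.51 − (+1.466))·3/0.0592 = 2.2297.
So 3·log[Ag⁺] = 1·log(0.02) − log Q = -1.6990 − (2.2297) = -3.9287; log[Ag⁺] = -3.9287 / 3 = -1.3096; [Ag⁺] = 10^(-1.3096) ≈ 0.049 M.

0.049 M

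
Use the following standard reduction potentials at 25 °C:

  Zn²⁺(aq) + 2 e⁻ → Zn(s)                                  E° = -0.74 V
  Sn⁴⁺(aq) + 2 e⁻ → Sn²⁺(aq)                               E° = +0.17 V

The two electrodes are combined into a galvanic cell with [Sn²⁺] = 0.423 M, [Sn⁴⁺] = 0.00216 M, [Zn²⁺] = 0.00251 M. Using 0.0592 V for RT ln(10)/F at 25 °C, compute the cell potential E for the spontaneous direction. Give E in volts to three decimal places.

Sn⁴⁺/Sn²⁺ is the cathode (higher E°), Zn²⁺/Zn the anode: E°cell = +0.17 − (-0.74) = +0.91 V, n = 2.
Overall: Sn⁴⁺(aq) + Zn(s) → Sn²⁺(aq) + Zn²⁺(aq)
Q = [Sn²⁺]·[Zn²⁺] / ([Sn⁴⁺]); log Q = -0.308.
E = E° − (0.0592/n) log Q = +0.91 − (0.0592/2)(-0.308) = +0.919 V.

+0.919 V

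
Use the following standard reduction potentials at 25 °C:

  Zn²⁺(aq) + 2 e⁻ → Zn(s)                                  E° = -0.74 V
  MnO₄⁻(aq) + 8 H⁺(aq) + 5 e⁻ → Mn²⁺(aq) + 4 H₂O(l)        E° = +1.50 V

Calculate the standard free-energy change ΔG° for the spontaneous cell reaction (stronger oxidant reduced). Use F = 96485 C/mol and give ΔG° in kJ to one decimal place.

-2161.3 kJ

MnO₄⁻/Mn²⁺ (E° = +1.50 V) is the cathode; Zn²⁺/Zn (E° = -0.74 V) is the anode, so E°cell = +2.24 V.
Balancing electrons gives n = 10 (lcm of 5 and 2).
ΔG° = −nFE° = −(10)(96485)(+2.24) = -2,161,264 J = -2161.3 kJ.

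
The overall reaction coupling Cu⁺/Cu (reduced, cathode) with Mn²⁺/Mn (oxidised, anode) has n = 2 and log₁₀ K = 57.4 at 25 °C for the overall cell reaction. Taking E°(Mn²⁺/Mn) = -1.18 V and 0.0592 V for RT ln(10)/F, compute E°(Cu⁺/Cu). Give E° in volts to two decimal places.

E°cell = (0.0592/n)·log K = (0.0592/2)(57.4) = +1.699 V.
Since Cu⁺/Cu is the cathode and Mn²⁺/Mn the anode, E°cell = E°(Cu⁺/Cu) − E°(Mn²⁺/Mn).
So E°(Cu⁺/Cu) = E°cell + E°(Mn²⁺/Mn) = +1.699 + (-1.18) = +0.52 V.

+0.52 V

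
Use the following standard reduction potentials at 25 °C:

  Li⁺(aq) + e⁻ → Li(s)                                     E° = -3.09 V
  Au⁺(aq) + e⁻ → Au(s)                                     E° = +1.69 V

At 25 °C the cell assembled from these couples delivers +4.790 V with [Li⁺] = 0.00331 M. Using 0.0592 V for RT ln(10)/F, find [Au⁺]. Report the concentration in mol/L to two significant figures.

Au⁺/Au is the cathode, Li⁺/Li the anode: E°cell = +4.78 V, n = 1.
Overall reaction: Au⁺(aq) + Li(s) → Au(s) + Li⁺(aq); Q = [Li⁺]^1/[Au⁺]^1.
From E = E° − (0.0592/n) log Q: log Q = (E° − E)·n/0.0592 = (+4.78 − (+4.790))·1/0.0592 = -0.1689.
So 1·log[Au⁺] = 1·log(0.00331) − log Q = -2.4802 − (-0.1689) = -2.3113; [Au⁺] = 10^(-2.3113) ≈ 0.0049 M.

0.0049 M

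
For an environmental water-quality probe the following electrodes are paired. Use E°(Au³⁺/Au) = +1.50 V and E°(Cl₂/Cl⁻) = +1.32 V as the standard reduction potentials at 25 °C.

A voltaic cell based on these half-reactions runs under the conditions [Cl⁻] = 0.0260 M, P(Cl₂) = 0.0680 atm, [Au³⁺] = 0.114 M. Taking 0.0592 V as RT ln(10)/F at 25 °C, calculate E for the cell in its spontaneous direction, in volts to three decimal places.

+0.102 V

Au³⁺/Au is the cathode (higher E°), Cl₂/Cl⁻ the anode: E°cell = +1.50 − (+1.32) = +0.18 V, n = 6.
Overall: 2 Au³⁺(aq) + 6 Cl⁻(aq) → 2 Au(s) + 3 Cl₂(g)
Q = P(Cl₂)^3 / ([Au³⁺]^2·[Cl⁻]^6); log Q = 7.894.
E = E° − (0.0592/n) log Q = +0.18 − (0.0592/6)(7.894) = +0.102 V.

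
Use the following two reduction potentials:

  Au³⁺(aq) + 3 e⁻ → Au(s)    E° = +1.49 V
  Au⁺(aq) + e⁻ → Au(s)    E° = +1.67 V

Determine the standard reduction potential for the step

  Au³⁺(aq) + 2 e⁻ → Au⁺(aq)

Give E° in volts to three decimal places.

Sequential free energies add, so n₃E°₃ = n₁E°₁ + n₂E°₂.
With n₃ = 3, and the known step contributing 1×(+1.67) V, the unknown satisfies 2·E° = 3×(+1.49) − 1×(+1.67) = +2.800.
E° = +2.800 / 2 = +1.400 V.

+1.400 V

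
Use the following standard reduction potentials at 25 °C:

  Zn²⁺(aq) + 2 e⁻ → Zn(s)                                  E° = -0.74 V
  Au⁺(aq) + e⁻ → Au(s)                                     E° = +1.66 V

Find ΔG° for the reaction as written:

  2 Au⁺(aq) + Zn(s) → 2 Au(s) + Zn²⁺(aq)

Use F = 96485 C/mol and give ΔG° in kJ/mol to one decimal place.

As written, Au⁺/Au is reduced (cathode) and Zn²⁺/Zn is oxidised (anode), so E°cell = (+1.66) − (-0.74) = +2.40 V.
Balancing electrons gives n = 2.
ΔG° = −nFE° = −(2)(96485)(+2.40) = -463,128 J = -463.1 kJ/mol.

-463.1 kJ/mol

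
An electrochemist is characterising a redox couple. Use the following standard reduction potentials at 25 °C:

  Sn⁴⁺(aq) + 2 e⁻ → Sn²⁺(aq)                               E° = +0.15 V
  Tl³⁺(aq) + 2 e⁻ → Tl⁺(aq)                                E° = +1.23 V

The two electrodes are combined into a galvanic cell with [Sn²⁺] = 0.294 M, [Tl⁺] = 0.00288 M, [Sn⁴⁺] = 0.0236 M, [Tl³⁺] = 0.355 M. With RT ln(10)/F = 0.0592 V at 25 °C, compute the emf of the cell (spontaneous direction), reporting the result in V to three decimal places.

Tl³⁺/Tl⁺ is the cathode (higher E°), Sn⁴⁺/Sn²⁺ the anode: E°cell = +1.23 − (+0.15) = +1.08 V, n = 2.
Overall: Tl³⁺(aq) + Sn²⁺(aq) → Tl⁺(aq) + Sn⁴⁺(aq)
Q = [Tl⁺]·[Sn⁴⁺] / ([Tl³⁺]·[Sn²⁺]); log Q = -3.186.
E = E° − (0.0592/n) log Q = +1.08 − (0.0592/2)(-3.186) = +1.174 V.

+1.174 V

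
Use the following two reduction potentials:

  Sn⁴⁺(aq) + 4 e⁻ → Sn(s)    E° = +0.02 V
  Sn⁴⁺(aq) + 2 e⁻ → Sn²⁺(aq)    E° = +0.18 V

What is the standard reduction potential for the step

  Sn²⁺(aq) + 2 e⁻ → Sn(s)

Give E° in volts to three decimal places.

Sequential free energies add, so n₃E°₃ = n₁E°₁ + n₂E°₂.
With n₃ = 4, and the known step contributing 2×(+0.18) V, the unknown satisfies 2·E° = 4×(+0.02) − 2×(+0.18) = -0.280.
E° = -0.280 / 2 = -0.140 V.

-0.140 V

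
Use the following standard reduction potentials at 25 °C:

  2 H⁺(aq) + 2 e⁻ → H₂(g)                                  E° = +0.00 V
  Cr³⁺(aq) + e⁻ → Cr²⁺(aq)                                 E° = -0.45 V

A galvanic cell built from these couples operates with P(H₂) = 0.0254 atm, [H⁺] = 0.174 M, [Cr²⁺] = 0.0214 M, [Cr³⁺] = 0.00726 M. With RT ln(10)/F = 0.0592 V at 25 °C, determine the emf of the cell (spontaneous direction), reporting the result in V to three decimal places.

H⁺/H₂ is the cathode (higher E°), Cr³⁺/Cr²⁺ the anode: E°cell = +0.00 − (-0.45) = +0.45 V, n = 2.
Overall: 2 H⁺(aq) + 2 Cr²⁺(aq) → H₂(g) + 2 Cr³⁺(aq)
Q = P(H₂)·[Cr³⁺]^2 / ([H⁺]^2·[Cr²⁺]^2); log Q = -1.015.
E = E° − (0.0592/n) log Q = +0.45 − (0.0592/2)(-1.015) = +0.480 V.

+0.480 V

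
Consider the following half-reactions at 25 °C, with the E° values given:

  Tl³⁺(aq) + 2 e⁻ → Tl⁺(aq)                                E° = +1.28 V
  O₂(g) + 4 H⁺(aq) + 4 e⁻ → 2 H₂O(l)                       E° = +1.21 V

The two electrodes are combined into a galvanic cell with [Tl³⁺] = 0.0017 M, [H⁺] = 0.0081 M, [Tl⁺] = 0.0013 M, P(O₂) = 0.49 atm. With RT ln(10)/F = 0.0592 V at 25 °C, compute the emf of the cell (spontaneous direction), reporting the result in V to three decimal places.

Tl³⁺/Tl⁺ is the cathode (higher E°), O₂/H₂O the anode: E°cell = +1.28 − (+1.21) = +0.07 V, n = 4.
Overall: 2 Tl³⁺(aq) + 2 H₂O(l) → 2 Tl⁺(aq) + O₂(g) + 4 H⁺(aq)
Q = [Tl⁺]^2·P(O₂)·[H⁺]^4 / ([Tl³⁺]^2); log Q = -8.909.
E = E° − (0.0592/n) log Q = +0.07 − (0.0592/4)(-8.909) = +0.202 V.

+0.202 V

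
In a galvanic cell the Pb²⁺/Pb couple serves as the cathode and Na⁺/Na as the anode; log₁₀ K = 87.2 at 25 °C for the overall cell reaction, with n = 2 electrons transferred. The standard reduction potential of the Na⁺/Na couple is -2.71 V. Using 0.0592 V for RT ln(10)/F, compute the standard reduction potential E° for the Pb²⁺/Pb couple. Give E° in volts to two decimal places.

E°cell = (0.0592/n)·log K = (0.0592/2)(87.2) = +2.581 V.
Since Pb²⁺/Pb is the cathode and Na⁺/Na the anode, E°cell = E°(Pb²⁺/Pb) − E°(Na⁺/Na).
So E°(Pb²⁺/Pb) = E°cell + E°(Na⁺/Na) = +2.581 + (-2.71) = -0.13 V.

-0.13 V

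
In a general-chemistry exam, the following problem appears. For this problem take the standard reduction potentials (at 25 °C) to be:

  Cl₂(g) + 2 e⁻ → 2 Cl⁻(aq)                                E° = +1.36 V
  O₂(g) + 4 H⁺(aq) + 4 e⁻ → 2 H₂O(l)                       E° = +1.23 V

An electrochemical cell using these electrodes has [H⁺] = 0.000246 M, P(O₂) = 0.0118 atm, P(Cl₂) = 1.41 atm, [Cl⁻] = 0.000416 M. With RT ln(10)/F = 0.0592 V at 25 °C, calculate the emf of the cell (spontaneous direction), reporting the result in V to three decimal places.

Cl₂/Cl⁻ is the cathode (higher E°), O₂/H₂O the anode: E°cell = +1.36 − (+1.23) = +0.13 V, n = 4.
Overall: 2 Cl₂(g) + 2 H₂O(l) → 4 Cl⁻(aq) + O₂(g) + 4 H⁺(aq)
Q = [Cl⁻]^4·P(O₂)·[H⁺]^4 / (P(Cl₂)^2); log Q = -30.186.
E = E° − (0.0592/n) log Q = +0.13 − (0.0592/4)(-30.186) = +0.577 V.

+0.577 V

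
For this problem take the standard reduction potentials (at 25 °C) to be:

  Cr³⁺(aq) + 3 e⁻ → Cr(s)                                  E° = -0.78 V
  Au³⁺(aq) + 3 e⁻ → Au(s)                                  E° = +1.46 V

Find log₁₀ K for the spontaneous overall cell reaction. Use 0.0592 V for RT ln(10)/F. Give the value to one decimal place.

113.5

Cathode: Au³⁺/Au; anode: Cr³⁺/Cr. E°cell = +2.24 V, n = 3.
log K = nE°cell / 0.0592 = (3)(+2.24) / 0.0592 = 113.5.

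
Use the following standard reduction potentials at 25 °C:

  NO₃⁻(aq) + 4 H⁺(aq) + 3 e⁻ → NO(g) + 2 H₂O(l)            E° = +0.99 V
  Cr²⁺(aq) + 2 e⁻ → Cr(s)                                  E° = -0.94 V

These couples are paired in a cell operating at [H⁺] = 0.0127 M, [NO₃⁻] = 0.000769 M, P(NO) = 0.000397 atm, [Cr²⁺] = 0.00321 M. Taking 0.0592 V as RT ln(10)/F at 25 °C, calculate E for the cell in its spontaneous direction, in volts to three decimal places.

+1.860 V

NO₃⁻/NO is the cathode (higher E°), Cr²⁺/Cr the anode: E°cell = +0.99 − (-0.94) = +1.93 V, n = 6.
Overall: 2 NO₃⁻(aq) + 8 H⁺(aq) + 3 Cr(s) → 2 NO(g) + 4 H₂O(l) + 3 Cr²⁺(aq)
Q = P(NO)^2·[Cr²⁺]^3 / ([NO₃⁻]^2·[H⁺]^8); log Q = 7.115.
E = E° − (0.0592/n) log Q = +1.93 − (0.0592/6)(7.115) = +1.860 V.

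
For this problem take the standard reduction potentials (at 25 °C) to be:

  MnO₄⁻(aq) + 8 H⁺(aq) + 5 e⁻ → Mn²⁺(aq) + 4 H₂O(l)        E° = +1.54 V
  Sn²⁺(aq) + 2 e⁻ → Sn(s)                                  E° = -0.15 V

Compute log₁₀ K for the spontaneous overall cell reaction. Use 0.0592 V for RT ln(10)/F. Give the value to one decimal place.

285.5

Cathode: MnO₄⁻/Mn²⁺; anode: Sn²⁺/Sn. E°cell = +1.69 V, n = 10.
log K = nE°cell / 0.0592 = (10)(+1.69) / 0.0592 = 285.5.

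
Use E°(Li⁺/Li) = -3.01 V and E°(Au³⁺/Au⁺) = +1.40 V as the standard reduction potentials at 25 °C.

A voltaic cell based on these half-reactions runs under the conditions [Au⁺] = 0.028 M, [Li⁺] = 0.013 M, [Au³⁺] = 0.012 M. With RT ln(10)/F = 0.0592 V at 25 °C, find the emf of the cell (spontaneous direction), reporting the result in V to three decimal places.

+4.511 V

Au³⁺/Au⁺ is the cathode (higher E°), Li⁺/Li the anode: E°cell = +1.40 − (-3.01) = +4.41 V, n = 2.
Overall: Au³⁺(aq) + 2 Li(s) → Au⁺(aq) + 2 Li⁺(aq)
Q = [Au⁺]·[Li⁺]^2 / ([Au³⁺]); log Q = -3.404.
E = E° − (0.0592/n) log Q = +4.41 − (0.0592/2)(-3.404) = +4.511 V.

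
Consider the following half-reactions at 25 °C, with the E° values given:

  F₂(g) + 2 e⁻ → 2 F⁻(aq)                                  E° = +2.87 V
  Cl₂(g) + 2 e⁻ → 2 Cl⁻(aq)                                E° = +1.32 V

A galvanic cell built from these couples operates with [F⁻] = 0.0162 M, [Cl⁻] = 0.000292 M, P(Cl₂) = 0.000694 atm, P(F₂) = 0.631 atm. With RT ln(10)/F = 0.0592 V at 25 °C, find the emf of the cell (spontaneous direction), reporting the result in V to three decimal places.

+1.534 V

F₂/F⁻ is the cathode (higher E°), Cl₂/Cl⁻ the anode: E°cell = +2.87 − (+1.32) = +1.55 V, n = 2.
Overall: F₂(g) + 2 Cl⁻(aq) → 2 F⁻(aq) + Cl₂(g)
Q = [F⁻]^2·P(Cl₂) / (P(F₂)·[Cl⁻]^2); log Q = 0.530.
E = E° − (0.0592/n) log Q = +1.55 − (0.0592/2)(0.530) = +1.534 V.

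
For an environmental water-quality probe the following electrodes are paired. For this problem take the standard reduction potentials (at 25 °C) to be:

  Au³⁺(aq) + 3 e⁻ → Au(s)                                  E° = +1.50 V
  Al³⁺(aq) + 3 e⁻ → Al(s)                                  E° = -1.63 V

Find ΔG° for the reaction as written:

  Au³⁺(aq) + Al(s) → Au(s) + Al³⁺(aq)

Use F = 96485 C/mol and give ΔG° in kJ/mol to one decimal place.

-906.0 kJ/mol

As written, Au³⁺/Au is reduced (cathode) and Al³⁺/Al is oxidised (anode), so E°cell = (+1.50) − (-1.63) = +3.13 V.
Balancing electrons gives n = 3.
ΔG° = −nFE° = −(3)(96485)(+3.13) = -905,994 J = -906.0 kJ/mol.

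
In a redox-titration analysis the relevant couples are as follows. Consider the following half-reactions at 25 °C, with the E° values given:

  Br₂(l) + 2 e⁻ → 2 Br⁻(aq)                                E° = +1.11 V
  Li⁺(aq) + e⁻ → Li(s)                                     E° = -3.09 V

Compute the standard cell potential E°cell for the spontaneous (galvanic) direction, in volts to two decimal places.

The Br₂/Br⁻ couple has the higher reduction potential, so it is the cathode; Li⁺/Li is oxidised at the anode.
E°cell = E°(cathode) − E°(anode) = (+1.11) − (-3.09) = +4.20 V.

+4.20 V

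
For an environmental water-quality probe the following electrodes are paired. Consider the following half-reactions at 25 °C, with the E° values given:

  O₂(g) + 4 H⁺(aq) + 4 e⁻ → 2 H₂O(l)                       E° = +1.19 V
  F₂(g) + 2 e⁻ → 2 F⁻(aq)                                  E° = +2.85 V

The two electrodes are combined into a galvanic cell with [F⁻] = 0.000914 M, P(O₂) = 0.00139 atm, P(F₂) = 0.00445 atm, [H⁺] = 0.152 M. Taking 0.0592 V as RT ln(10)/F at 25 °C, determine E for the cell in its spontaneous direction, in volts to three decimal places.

+1.861 V

F₂/F⁻ is the cathode (higher E°), O₂/H₂O the anode: E°cell = +2.85 − (+1.19) = +1.66 V, n = 4.
Overall: 2 F₂(g) + 2 H₂O(l) → 4 F⁻(aq) + O₂(g) + 4 H⁺(aq)
Q = [F⁻]^4·P(O₂)·[H⁺]^4 / (P(F₂)^2); log Q = -13.583.
E = E° − (0.0592/n) log Q = +1.66 − (0.0592/4)(-13.583) = +1.861 V.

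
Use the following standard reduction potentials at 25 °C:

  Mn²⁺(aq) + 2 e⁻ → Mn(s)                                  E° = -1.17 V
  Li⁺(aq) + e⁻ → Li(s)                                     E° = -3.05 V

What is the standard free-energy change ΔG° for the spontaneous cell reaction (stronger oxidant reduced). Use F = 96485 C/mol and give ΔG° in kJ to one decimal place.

Mn²⁺/Mn (E° = -1.17 V) is the cathode; Li⁺/Li (E° = -3.05 V) is the anode, so E°cell = +1.88 V.
Balancing electrons gives n = 2 (lcm of 2 and 1).
ΔG° = −nFE° = −(2)(96485)(+1.88) = -362,784 J = -362.8 kJ.

-362.8 kJ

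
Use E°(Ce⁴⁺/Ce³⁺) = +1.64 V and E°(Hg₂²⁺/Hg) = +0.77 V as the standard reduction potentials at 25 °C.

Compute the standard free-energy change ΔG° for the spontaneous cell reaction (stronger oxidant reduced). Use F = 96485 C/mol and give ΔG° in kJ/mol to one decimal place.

Ce⁴⁺/Ce³⁺ (E° = +1.64 V) is the cathode; Hg₂²⁺/Hg (E° = +0.77 V) is the anode, so E°cell = +0.87 V.
Balancing electrons gives n = 2 (lcm of 1 and 2).
ΔG° = −nFE° = −(2)(96485)(+0.87) = -167,884 J = -167.9 kJ/mol.

-167.9 kJ/mol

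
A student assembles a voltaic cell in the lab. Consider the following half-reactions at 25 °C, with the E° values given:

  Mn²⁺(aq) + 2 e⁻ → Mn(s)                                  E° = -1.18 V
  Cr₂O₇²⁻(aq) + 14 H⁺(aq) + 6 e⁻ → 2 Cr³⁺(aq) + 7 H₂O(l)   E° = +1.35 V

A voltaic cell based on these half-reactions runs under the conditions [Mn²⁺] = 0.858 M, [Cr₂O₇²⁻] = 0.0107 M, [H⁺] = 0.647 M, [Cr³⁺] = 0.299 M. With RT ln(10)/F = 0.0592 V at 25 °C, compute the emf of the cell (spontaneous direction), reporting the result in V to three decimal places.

+2.497 V

Cr₂O₇²⁻/Cr³⁺ is the cathode (higher E°), Mn²⁺/Mn the anode: E°cell = +1.35 − (-1.18) = +2.53 V, n = 6.
Overall: Cr₂O₇²⁻(aq) + 14 H⁺(aq) + 3 Mn(s) → 2 Cr³⁺(aq) + 7 H₂O(l) + 3 Mn²⁺(aq)
Q = [Cr³⁺]^2·[Mn²⁺]^3 / ([Cr₂O₇²⁻]·[H⁺]^14); log Q = 3.370.
E = E° − (0.0592/n) log Q = +2.53 − (0.0592/6)(3.370) = +2.497 V.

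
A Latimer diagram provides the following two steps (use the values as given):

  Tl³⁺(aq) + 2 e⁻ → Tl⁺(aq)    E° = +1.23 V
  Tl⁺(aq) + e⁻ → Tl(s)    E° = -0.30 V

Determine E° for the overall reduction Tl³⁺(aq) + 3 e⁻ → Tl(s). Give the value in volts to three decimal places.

+0.720 V

Adding the free-energy changes (−nFE°) of the two steps gives −n₃FE°₃ = −n₁FE°₁ − n₂FE°₂.
E°₃ = (2×+1.23 + 1×-0.30) / 3 = (+2.160) / 3 = +0.720 V.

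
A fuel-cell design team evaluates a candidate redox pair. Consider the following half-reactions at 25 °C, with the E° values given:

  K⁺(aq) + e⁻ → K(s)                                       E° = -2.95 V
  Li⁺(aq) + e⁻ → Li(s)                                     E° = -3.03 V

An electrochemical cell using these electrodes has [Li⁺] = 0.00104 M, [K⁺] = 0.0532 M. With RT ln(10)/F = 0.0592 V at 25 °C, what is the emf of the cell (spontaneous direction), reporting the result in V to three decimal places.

K⁺/K is the cathode (higher E°), Li⁺/Li the anode: E°cell = -2.95 − (-3.03) = +0.08 V, n = 1.
Overall: K⁺(aq) + Li(s) → K(s) + Li⁺(aq)
Q = [Li⁺] / ([K⁺]); log Q = -1.709.
E = E° − (0.0592/n) log Q = +0.08 − (0.0592/1)(-1.709) = +0.181 V.

+0.181 V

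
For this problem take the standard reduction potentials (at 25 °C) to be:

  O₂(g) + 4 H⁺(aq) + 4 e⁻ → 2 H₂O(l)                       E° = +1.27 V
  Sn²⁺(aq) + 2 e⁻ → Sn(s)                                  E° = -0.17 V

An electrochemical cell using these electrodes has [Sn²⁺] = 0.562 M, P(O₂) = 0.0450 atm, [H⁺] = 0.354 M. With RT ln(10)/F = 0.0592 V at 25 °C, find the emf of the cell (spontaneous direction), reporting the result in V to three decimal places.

O₂/H₂O is the cathode (higher E°), Sn²⁺/Sn the anode: E°cell = +1.27 − (-0.17) = +1.44 V, n = 4.
Overall: O₂(g) + 4 H⁺(aq) + 2 Sn(s) → 2 H₂O(l) + 2 Sn²⁺(aq)
Q = [Sn²⁺]^2 / (P(O₂)·[H⁺]^4); log Q = 2.650.
E = E° − (0.0592/n) log Q = +1.44 − (0.0592/4)(2.650) = +1.401 V.

+1.401 V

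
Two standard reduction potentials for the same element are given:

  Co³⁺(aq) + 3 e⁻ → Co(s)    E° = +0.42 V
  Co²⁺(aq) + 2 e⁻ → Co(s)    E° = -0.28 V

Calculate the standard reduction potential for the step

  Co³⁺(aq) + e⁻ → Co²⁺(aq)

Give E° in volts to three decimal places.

+1.820 V

Sequential free energies add, so n₃E°₃ = n₁E°₁ + n₂E°₂.
With n₃ = 3, and the known step contributing 2×(-0.28) V, the unknown satisfies 1·E° = 3×(+0.42) − 2×(-0.28) = +1.820.
E° = +1.820 / 1 = +1.820 V.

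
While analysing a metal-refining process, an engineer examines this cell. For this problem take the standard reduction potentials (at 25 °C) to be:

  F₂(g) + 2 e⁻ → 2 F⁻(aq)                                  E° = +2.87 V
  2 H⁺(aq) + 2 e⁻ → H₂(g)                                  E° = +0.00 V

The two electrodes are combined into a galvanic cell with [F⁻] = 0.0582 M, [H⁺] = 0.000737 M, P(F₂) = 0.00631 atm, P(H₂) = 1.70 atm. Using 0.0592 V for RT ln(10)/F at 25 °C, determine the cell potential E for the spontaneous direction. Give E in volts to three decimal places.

+3.070 V

F₂/F⁻ is the cathode (higher E°), H⁺/H₂ the anode: E°cell = +2.87 − (+0.00) = +2.87 V, n = 2.
Overall: F₂(g) + H₂(g) → 2 F⁻(aq) + 2 H⁺(aq)
Q = [F⁻]^2·[H⁺]^2 / (P(F₂)·P(H₂)); log Q = -6.766.
E = E° − (0.0592/n) log Q = +2.87 − (0.0592/2)(-6.766) = +3.070 V.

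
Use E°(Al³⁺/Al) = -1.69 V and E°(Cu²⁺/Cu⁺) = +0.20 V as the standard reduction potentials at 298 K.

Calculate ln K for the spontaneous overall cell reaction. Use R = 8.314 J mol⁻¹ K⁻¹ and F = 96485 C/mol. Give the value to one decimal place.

220.8

Cathode: Cu²⁺/Cu⁺; anode: Al³⁺/Al. E°cell = (+0.20) − (-1.69) = +1.89 V, with n = 3.
ΔG° = −nFE° = −RT ln K, so ln K = nFE°/(RT) = (3)(96485)(+1.89) / ((8.314)(298)) = 220.809.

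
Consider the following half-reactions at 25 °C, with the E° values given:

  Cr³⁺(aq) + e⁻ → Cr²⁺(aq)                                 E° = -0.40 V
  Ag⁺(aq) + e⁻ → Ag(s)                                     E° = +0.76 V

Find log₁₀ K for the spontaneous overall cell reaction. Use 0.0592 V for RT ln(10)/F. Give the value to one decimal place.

19.6

Cathode: Ag⁺/Ag; anode: Cr³⁺/Cr²⁺. E°cell = +1.16 V, n = 1.
log K = nE°cell / 0.0592 = (1)(+1.16) / 0.0592 = 19.6.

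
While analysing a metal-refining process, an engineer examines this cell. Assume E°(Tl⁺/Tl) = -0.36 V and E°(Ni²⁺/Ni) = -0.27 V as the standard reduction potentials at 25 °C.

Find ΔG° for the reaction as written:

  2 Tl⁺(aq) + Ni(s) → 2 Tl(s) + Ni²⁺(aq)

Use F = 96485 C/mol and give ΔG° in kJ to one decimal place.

+17.4 kJ

As written, Tl⁺/Tl is reduced (cathode) and Ni²⁺/Ni is oxidised (anode), so E°cell = (-0.36) − (-0.27) = -0.09 V.
Balancing electrons gives n = 2.
ΔG° = −nFE° = −(2)(96485)(-0.09) = 17,367 J = +17.4 kJ.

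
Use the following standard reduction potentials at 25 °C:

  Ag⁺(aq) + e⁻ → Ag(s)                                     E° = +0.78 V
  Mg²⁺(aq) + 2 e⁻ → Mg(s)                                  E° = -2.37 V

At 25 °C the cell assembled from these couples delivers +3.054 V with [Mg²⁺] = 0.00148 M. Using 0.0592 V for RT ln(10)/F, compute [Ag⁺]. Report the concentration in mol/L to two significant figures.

0.00092 M

Ag⁺/Ag is the cathode, Mg²⁺/Mg the anode: E°cell = +3.15 V, n = 2.
Overall reaction: 2 Ag⁺(aq) + Mg(s) → 2 Ag(s) + Mg²⁺(aq); Q = [Mg²⁺]^1/[Ag⁺]^2.
From E = E° − (0.0592/n) log Q: log Q = (E° − E)·n/0.0592 = (+3.15 − (+3.054))·2/0.0592 = 3.2432.
So 2·log[Ag⁺] = 1·log(0.00148) − log Q = -2.8297 − (3.2432) = -6.0729; log[Ag⁺] = -6.0729 / 2 = -3.0364; [Ag⁺] = 10^(-3.0364) ≈ 0.00092 M.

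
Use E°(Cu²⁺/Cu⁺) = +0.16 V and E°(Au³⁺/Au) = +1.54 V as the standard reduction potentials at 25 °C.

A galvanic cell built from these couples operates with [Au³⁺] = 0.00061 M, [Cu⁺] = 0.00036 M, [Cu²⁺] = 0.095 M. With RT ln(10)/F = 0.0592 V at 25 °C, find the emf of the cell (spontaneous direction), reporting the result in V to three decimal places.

Au³⁺/Au is the cathode (higher E°), Cu²⁺/Cu⁺ the anode: E°cell = +1.54 − (+0.16) = +1.38 V, n = 3.
Overall: Au³⁺(aq) + 3 Cu⁺(aq) → Au(s) + 3 Cu²⁺(aq)
Q = [Cu²⁺]^3 / ([Au³⁺]·[Cu⁺]^3); log Q = 10.479.
E = E° − (0.0592/n) log Q = +1.38 − (0.0592/3)(10.479) = +1.173 V.

+1.173 V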